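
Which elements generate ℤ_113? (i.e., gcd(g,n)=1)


g generates ℤ_n iff gcd(g,n) = 1
Prime factors of 113: 113
Generators are g ∈ {1,...,112} not divisible by any of these primes.
Generators: {1, 2, 3, 4, 5, 6, 7, 8, 9, 10, 11, 12, 13, 14, 15, 16, 17, 18, 19, 20, 21, 22, 23, 24, 25, 26, 27, 28, 29, 30, 31, 32, 33, 34, 35, 36, 37, 38, 39, 40, 41, 42, 43, 44, 45, 46, 47, 48, 49, 50, 51, 52, 53, 54, 55, 56, 57, 58, 59, 60, 61, 62, 63, 64, 65, 66, 67, 68, 69, 70, 71, 72, 73, 74, 75, 76, 77, 78, 79, 80, 81, 82, 83, 84, 85, 86, 87, 88, 89, 90, 91, 92, 93, 94, 95, 96, 97, 98, 99, 100, 101, 102, 103, 104, 105, 106, 107, 108, 109, 110, 111, 112}
Number of generators = φ(113) = 112

Generators of ℤ_113 = {1, 2, 3, 4, 5, 6, 7, 8, 9, 10, 11, 12, 13, 14, 15, 16, 17, 18, 19, 20, 21, 22, 23, 24, 25, 26, 27, 28, 29, 30, 31, 32, 33, 34, 35, 36, 37, 38, 39, 40, 41, 42, 43, 44, 45, 46, 47, 48, 49, 50, 51, 52, 53, 54, 55, 56, 57, 58, 59, 60, 61, 62, 63, 64, 65, 66, 67, 68, 69, 70, 71, 72, 73, 74, 75, 76, 77, 78, 79, 80, 81, 82, 83, 84, 85, 86, 87, 88, 89, 90, 91, 92, 93, 94, 95, 96, 97, 98, 99, 100, 101, 102, 103, 104, 105, 106, 107, 108, 109, 110, 111, 112}


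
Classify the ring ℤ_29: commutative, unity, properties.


ℤ_29 is a commutative ring with unity 1; 29 is prime, so ℤ_29 is a field (hence an integral domain)
Commutative: Yes
Integral domain: Yes
Has unity: Yes

ℤ_29: Commutative=Yes, Unity=Yes


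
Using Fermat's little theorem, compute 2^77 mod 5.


Fermat's little theorem: if p is prime and gcd(a,p)=1, then a^(p-1) ≡ 1 (mod p)
p = 5 is prime, gcd(2,5) = 1
Reduce exponent: 77 mod 4 = 1
So 2^77 ≡ 2^1 (mod 5)
2^1 mod 5 = 2

2^77 ≡ 2 (mod 5)


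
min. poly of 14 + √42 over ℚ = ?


Let α = 14 + √42. Then α - 14 = √42, so (α - 14)² = 42, giving α² - 28α + 154 = 0. Degree 2 and α ∉ ℚ, so this is the minimal polynomial.

Minimal polynomial: x² - 28x + 154


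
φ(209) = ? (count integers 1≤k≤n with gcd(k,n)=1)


Factor n: 209 = 11 × 19
φ(n) = n · ∏(1 - 1/p) over distinct primes p | n
φ(209) = 209 · (1 - 1/11) · (1 - 1/19) = 180

φ(209) = 180


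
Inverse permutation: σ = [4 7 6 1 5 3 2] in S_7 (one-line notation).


To find σ⁻¹, swap domain and range:
σ(1) = 4 → σ⁻¹(4) = 1
σ(2) = 7 → σ⁻¹(7) = 2
σ(3) = 6 → σ⁻¹(6) = 3
σ(4) = 1 → σ⁻¹(1) = 4
σ(5) = 5 → σ⁻¹(5) = 5
σ(6) = 3 → σ⁻¹(3) = 6
σ(7) = 2 → σ⁻¹(2) = 7

σ⁻¹ = [4 7 6 1 5 3 2]


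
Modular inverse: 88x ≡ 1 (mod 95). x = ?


Use the extended Euclidean algorithm to write 1 = 88·s + 95·t; then s mod 95 is the inverse.
Euclidean algorithm:
  88 = 0·95 + 88
  95 = 1·88 + 7
  88 = 12·7 + 4
  7 = 1·4 + 3
  4 = 1·3 + 1
  3 = 3·1 + 0
gcd(88,95) = 1
Back-substitution gives: 88·(27) + 95·(-25) = 1
So 88⁻¹ ≡ 27 ≡ 27 (mod 95)
Check: 88 × 27 = 2376 ≡ 1 (mod 95) ✓

88⁻¹ ≡ 27 (mod 95)


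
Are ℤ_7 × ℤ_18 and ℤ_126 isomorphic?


Comparing ℤ_7 × ℤ_18 and ℤ_126:
gcd(7,18) = 1, so ℤ_7 × ℤ_18 ≅ ℤ_126 (CRT)

Yes, ℤ_7 × ℤ_18 ≅ ℤ_126


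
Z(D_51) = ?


Z(G) = {g ∈ G | gx = xg for all x ∈ G}
For odd n, Z(D_n) = {e}: no nontrivial rotation commutes with all reflections

Z(D_51) = {e}


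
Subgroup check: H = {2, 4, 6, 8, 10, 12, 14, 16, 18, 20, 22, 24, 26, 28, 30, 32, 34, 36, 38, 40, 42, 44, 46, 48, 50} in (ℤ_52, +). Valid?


Subgroup test for H = {2, 4, 6, 8, 10, 12, 14, 16, 18, 20, 22, 24, 26, 28, 30, 32, 34, 36, 38, 40, 42, 44, 46, 48, 50} in (ℤ_52, +):
(1) 0 ∈ H? No
(2) Closure: for all a,b ∈ H, (a+b) mod 52 ∈ H? No  [counterexample: 2 + 50 = 0 ∉ H]
(3) Inverses: for all a ∈ H, -a mod 52 ∈ H? Yes

No, H is not a subgroup of ℤ_52


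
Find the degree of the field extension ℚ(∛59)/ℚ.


∛59 has minimal polynomial x³ - 59 (irreducible over ℚ since 59 is not a perfect cube)

[ℚ(∛59)/ℚ] = 3


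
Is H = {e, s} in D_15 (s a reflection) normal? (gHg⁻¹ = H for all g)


H = {e, s} in D_15 (s a reflection)
r·s·r⁻¹ = sr⁻² ≠ s for n ≥ 3, so {e, s} is not closed under conjugation

No, not a normal subgroup


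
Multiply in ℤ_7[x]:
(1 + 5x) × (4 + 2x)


Expand and collect like terms; reduce coefficients mod 7:
x^0: 1·4 = 4 ≡ 4 (mod 7)
x^1: 1·2 + 5·4 = 22 ≡ 1 (mod 7)
x^2: 5·2 = 10 ≡ 3 (mod 7)
Result: 4 + x + 3x^2

f · g = 4 + x + 3x^2


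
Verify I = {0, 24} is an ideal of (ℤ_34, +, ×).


Check ideal conditions for I = {0, 24} in ℤ_34:
(1) I is an additive subgroup? No
(2) For r ∈ ℤ_34 and a ∈ I: r·a ∈ I? No  [counterexample: r=2, a=24, r·a mod 34 = 14 ∉ I]

No, I is not an ideal of ℤ_34


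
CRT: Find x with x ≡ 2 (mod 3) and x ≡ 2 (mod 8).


m₁ = 3, m₂ = 8, gcd = 1, so CRT applies. M = m₁·m₂ = 24
Let M₁ = M/m₁ = 8, M₂ = M/m₂ = 3
Find y₁ ≡ M₁⁻¹ (mod m₁): 8⁻¹ ≡ 2 (mod 3)
Find y₂ ≡ M₂⁻¹ (mod m₂): 3⁻¹ ≡ 3 (mod 8)
x = a₁·M₁·y₁ + a₂·M₂·y₂ = 2·8·2 + 2·3·3 = 50
Reduce mod 24: x ≡ 2
Check: 2 mod 3 = 2 ✓, 2 mod 8 = 2 ✓

x ≡ 2 (mod 24)


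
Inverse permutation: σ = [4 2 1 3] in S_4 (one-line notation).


To find σ⁻¹, swap domain and range:
σ(1) = 4 → σ⁻¹(4) = 1
σ(2) = 2 → σ⁻¹(2) = 2
σ(3) = 1 → σ⁻¹(1) = 3
σ(4) = 3 → σ⁻¹(3) = 4

σ⁻¹ = [3 2 4 1]


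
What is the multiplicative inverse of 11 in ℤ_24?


Use the extended Euclidean algorithm to write 1 = 11·s + 24·t; then s mod 24 is the inverse.
Euclidean algorithm:
  11 = 0·24 + 11
  24 = 2·11 + 2
  11 = 5·2 + 1
  2 = 2·1 + 0
gcd(11,24) = 1
Back-substitution gives: 11·(11) + 24·(-5) = 1
So 11⁻¹ ≡ 11 ≡ 11 (mod 24)
Check: 11 × 11 = 121 ≡ 1 (mod 24) ✓

11⁻¹ ≡ 11 (mod 24)


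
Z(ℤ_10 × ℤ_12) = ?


Z(G) = {g ∈ G | gx = xg for all x ∈ G}
Direct product of abelian groups is abelian, so Z(G) = G

Z(ℤ_10 × ℤ_12) = ℤ_10 × ℤ_12


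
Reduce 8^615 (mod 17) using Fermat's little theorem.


Fermat's little theorem: if p is prime and gcd(a,p)=1, then a^(p-1) ≡ 1 (mod p)
p = 17 is prime, gcd(8,17) = 1
Reduce exponent: 615 mod 16 = 7
So 8^615 ≡ 8^7 (mod 17)
8^7 mod 17 = 15

8^615 ≡ 15 (mod 17)


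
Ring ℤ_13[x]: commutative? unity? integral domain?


ℤ_13 is a field (n prime), so ℤ_13[x] is a commutative integral domain with unity
Commutative: Yes
Integral domain: Yes
Has unity: Yes

ℤ_13[x]: Commutative=Yes, Unity=Yes


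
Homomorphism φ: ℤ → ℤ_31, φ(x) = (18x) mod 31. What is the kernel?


Kernel = preimage of identity
ker(φ) = {x ∈ ℤ : 18x ≡ 0 (mod 31)}. gcd(18,31) = 1, so 18x ≡ 0 (mod 31) ⟺ x ≡ 0 (mod 31/1 = 31). Hence ker(φ) = 31ℤ

ker(φ) = 31ℤ


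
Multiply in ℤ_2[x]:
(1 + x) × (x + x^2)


Expand and collect like terms; reduce coefficients mod 2:
x^0: 1·0 = 0 ≡ 0 (mod 2)
x^1: 1·1 + 1·0 = 1 ≡ 1 (mod 2)
x^2: 1·1 + 1·1 = 2 ≡ 0 (mod 2)
x^3: 1·1 = 1 ≡ 1 (mod 2)
Result: x + x^3

f · g = x + x^3


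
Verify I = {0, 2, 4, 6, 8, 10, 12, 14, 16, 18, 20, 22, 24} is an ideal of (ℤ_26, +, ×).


Check ideal conditions for I = {0, 2, 4, 6, 8, 10, 12, 14, 16, 18, 20, 22, 24} in ℤ_26:
(1) I is an additive subgroup? Yes
(2) For r ∈ ℤ_26 and a ∈ I: r·a ∈ I? Yes

Yes, I is an ideal of ℤ_26


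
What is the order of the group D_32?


|D_n| = 2n (n rotations and n reflections)
|D_32| = 2×32 = 64

|D_32| = 64


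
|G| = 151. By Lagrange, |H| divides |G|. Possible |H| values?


Lagrange's theorem: |H| divides |G|
|G| = 151
Divisors of 151: 1, 151

Possible subgroup orders: {1, 151}


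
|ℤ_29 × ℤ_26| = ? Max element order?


|ℤ_29 × ℤ_26| = 29 × 26 = 754
Max element order = lcm(29,26) = 754
Cyclic? Yes (gcd=1)

|ℤ_29×ℤ_26| = 754, max element order = 754


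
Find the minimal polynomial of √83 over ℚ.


√83 satisfies x² - 83 = 0, irreducible over ℚ since 83 is squarefree

Minimal polynomial: x² - 83


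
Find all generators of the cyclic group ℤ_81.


g generates ℤ_n iff gcd(g,n) = 1
Prime factors of 81: 3
Generators are g ∈ {1,...,80} not divisible by any of these primes.
Generators: {1, 2, 4, 5, 7, 8, 10, 11, 13, 14, 16, 17, 19, 20, 22, 23, 25, 26, 28, 29, 31, 32, 34, 35, 37, 38, 40, 41, 43, 44, 46, 47, 49, 50, 52, 53, 55, 56, 58, 59, 61, 62, 64, 65, 67, 68, 70, 71, 73, 74, 76, 77, 79, 80}
Number of generators = φ(81) = 54

Generators of ℤ_81 = {1, 2, 4, 5, 7, 8, 10, 11, 13, 14, 16, 17, 19, 20, 22, 23, 25, 26, 28, 29, 31, 32, 34, 35, 37, 38, 40, 41, 43, 44, 46, 47, 49, 50, 52, 53, 55, 56, 58, 59, 61, 62, 64, 65, 67, 68, 70, 71, 73, 74, 76, 77, 79, 80}


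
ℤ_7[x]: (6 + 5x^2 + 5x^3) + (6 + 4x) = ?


Add coefficients mod 7:
x^0: 6 + 6 = 5 (mod 7)
x^1: 0 + 4 = 4 (mod 7)
x^2: 5 + 0 = 5 (mod 7)
x^3: 5 + 0 = 5 (mod 7)
Result: 5 + 4x + 5x^2 + 5x^3

f + g = 5 + 4x + 5x^2 + 5x^3


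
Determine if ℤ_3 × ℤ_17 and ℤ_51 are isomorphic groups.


Comparing ℤ_3 × ℤ_17 and ℤ_51:
gcd(3,17) = 1, so ℤ_3 × ℤ_17 ≅ ℤ_51 (CRT)

Yes, ℤ_3 × ℤ_17 ≅ ℤ_51


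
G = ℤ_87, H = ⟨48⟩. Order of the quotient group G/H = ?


|⟨48⟩| = n / gcd(48, 87) = 87 / 3 = 29
H is normal (ℤ_87 is abelian).
|G/H| = |G| / |H| = 87 / 29 = 3

|G/H| = 3


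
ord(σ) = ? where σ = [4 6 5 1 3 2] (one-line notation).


Cycle decomposition: (1 4) (2 6) (3 5)
Cycle lengths: 2, 2, 2
Order = lcm(2, 2, 2) = 2

ord(σ) = 2


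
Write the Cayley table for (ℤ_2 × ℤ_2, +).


Elements: {(0,0), (0,1), (1,0), (1,1)}
Operation: componentwise addition mod (2, 2)
Entry (a, b) = ((a₁+b₁) mod 2, (a₂+b₂) mod 2)

Cayley table:
      | (0,0) | (0,1) | (1,0) | (1,1)
(0,0) | (0,0) | (0,1) | (1,0) | (1,1)
(0,1) | (0,1) | (0,0) | (1,1) | (1,0)
(1,0) | (1,0) | (1,1) | (0,0) | (0,1)
(1,1) | (1,1) | (1,0) | (0,1) | (0,0)


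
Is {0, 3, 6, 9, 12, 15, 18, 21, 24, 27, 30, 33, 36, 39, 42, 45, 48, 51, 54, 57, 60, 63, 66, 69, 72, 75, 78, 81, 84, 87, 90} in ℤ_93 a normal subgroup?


H = {0, 3, 6, 9, 12, 15, 18, 21, 24, 27, 30, 33, 36, 39, 42, 45, 48, 51, 54, 57, 60, 63, 66, 69, 72, 75, 78, 81, 84, 87, 90} in ℤ_93
ℤ_93 is abelian; every subgroup of an abelian group is normal

Yes, normal subgroup


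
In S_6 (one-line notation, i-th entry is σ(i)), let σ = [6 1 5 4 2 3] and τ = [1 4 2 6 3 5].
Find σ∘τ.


σ∘τ: apply τ first, then σ
1 →τ 1 →σ 6
2 →τ 4 →σ 4
3 →τ 2 →σ 1
4 →τ 6 →σ 3
5 →τ 3 →σ 5
6 →τ 5 →σ 2

σ∘τ = [6 4 1 3 5 2]


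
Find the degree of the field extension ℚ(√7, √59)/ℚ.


[ℚ(√7,√59):ℚ] = [ℚ(√7,√59):ℚ(√7)]·[ℚ(√7):ℚ] = 2·2 = 4

[ℚ(√7, √59)/ℚ] = 4


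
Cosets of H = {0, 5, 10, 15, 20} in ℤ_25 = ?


H = {0, 5, 10, 15, 20}, |H| = 5
Number of cosets = |G|/|H| = 25/5 = 5
0 + H = {0, 5, 10, 15, 20}
1 + H = {1, 6, 11, 16, 21}
2 + H = {2, 7, 12, 17, 22}
3 + H = {3, 8, 13, 18, 23}
4 + H = {4, 9, 14, 19, 24}

Cosets: 0+H={0,5,10,15,20}; 1+H={1,6,11,16,21}; 2+H={2,7,12,17,22}; 3+H={3,8,13,18,23}; 4+H={4,9,14,19,24}


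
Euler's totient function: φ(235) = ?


Factor n: 235 = 5 × 47
φ(n) = n · ∏(1 - 1/p) over distinct primes p | n
φ(235) = 235 · (1 - 1/5) · (1 - 1/47) = 184

φ(235) = 184


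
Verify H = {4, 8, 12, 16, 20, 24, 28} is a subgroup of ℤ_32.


Subgroup test for H = {4, 8, 12, 16, 20, 24, 28} in (ℤ_32, +):
(1) 0 ∈ H? No
(2) Closure: for all a,b ∈ H, (a+b) mod 32 ∈ H? No  [counterexample: 4 + 28 = 0 ∉ H]
(3) Inverses: for all a ∈ H, -a mod 32 ∈ H? Yes

No, H is not a subgroup of ℤ_32


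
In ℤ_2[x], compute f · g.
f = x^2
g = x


Expand and collect like terms; reduce coefficients mod 2:
x^0: 0·0 = 0 ≡ 0 (mod 2)
x^1: 0·1 + 0·0 = 0 ≡ 0 (mod 2)
x^2: 0·1 + 1·0 = 0 ≡ 0 (mod 2)
x^3: 1·1 = 1 ≡ 1 (mod 2)
Result: x^3

f · g = x^3


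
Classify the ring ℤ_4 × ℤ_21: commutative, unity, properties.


Direct product ring; commutative with unity (1,1); but (1,0)·(0,1) = (0,0) gives zero divisors, so not an integral domain
Commutative: Yes
Integral domain: No
Has unity: Yes

ℤ_4 × ℤ_21: Commutative=Yes, Unity=Yes


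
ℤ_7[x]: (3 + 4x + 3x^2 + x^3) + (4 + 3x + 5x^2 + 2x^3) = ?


Add coefficients mod 7:
x^0: 3 + 4 = 0 (mod 7)
x^1: 4 + 3 = 0 (mod 7)
x^2: 3 + 5 = 1 (mod 7)
x^3: 1 + 2 = 3 (mod 7)
Result: x^2 + 3x^3

f + g = x^2 + 3x^3


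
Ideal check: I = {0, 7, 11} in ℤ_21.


Check ideal conditions for I = {0, 7, 11} in ℤ_21:
(1) I is an additive subgroup? No
(2) For r ∈ ℤ_21 and a ∈ I: r·a ∈ I? No  [counterexample: r=2, a=7, r·a mod 21 = 14 ∉ I]

No, I is not an ideal of ℤ_21


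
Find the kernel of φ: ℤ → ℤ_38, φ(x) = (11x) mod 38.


Kernel = preimage of identity
ker(φ) = {x ∈ ℤ : 11x ≡ 0 (mod 38)}. gcd(11,38) = 1, so 11x ≡ 0 (mod 38) ⟺ x ≡ 0 (mod 38/1 = 38). Hence ker(φ) = 38ℤ

ker(φ) = 38ℤ


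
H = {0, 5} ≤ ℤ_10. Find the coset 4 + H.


4 + H = {4 + h (mod 10) : h ∈ H}
4+0=4, 4+5=9

4 + H = {4, 9}


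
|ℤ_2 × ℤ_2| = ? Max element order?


|ℤ_2 × ℤ_2| = 2 × 2 = 4
Max element order = lcm(2,2) = 2
Cyclic? No (gcd=2)

|ℤ_2×ℤ_2| = 4, max element order = 2


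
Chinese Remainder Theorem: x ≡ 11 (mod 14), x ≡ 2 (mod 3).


m₁ = 14, m₂ = 3, gcd = 1, so CRT applies. M = m₁·m₂ = 42
Let M₁ = M/m₁ = 3, M₂ = M/m₂ = 14
Find y₁ ≡ M₁⁻¹ (mod m₁): 3⁻¹ ≡ 5 (mod 14)
Find y₂ ≡ M₂⁻¹ (mod m₂): 14⁻¹ ≡ 2 (mod 3)
x = a₁·M₁·y₁ + a₂·M₂·y₂ = 11·3·5 + 2·14·2 = 221
Reduce mod 42: x ≡ 11
Check: 11 mod 14 = 11 ✓, 11 mod 3 = 2 ✓

x ≡ 11 (mod 42)


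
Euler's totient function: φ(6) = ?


φ(n) = count of k ∈ {1,...,n} with gcd(k,n)=1
Coprimes to 6: {1, 5}
Count: 2

φ(6) = 2


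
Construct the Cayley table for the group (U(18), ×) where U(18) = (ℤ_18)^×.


Elements: {1, 5, 7, 11, 13, 17}
Operation: multiplication mod 18
Entry (a, b) = (a × b) mod 18

Cayley table:
   |  1 |  5 |  7 | 11 | 13 | 17
 1 |  1 |  5 |  7 | 11 | 13 | 17
 5 |  5 |  7 | 17 |  1 | 11 | 13
 7 |  7 | 17 | 13 |  5 |  1 | 11
11 | 11 |  1 |  5 | 13 | 17 |  7
13 | 13 | 11 |  1 | 17 |  7 |  5
17 | 17 | 13 | 11 |  7 |  5 |  1


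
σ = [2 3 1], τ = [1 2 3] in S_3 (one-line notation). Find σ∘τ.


σ∘τ: apply τ first, then σ
1 →τ 1 →σ 2
2 →τ 2 →σ 3
3 →τ 3 →σ 1

σ∘τ = [2 3 1]


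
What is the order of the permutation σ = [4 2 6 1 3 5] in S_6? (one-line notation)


Cycle decomposition: (1 4) (3 6 5)
Cycle lengths: 2, 3
Order = lcm(2, 3) = 6

ord(σ) = 6


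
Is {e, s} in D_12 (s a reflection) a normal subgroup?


H = {e, s} in D_12 (s a reflection)
r·s·r⁻¹ = sr⁻² ≠ s for n ≥ 3, so {e, s} is not closed under conjugation

No, not a normal subgroup


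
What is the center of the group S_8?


Z(G) = {g ∈ G | gx = xg for all x ∈ G}
S_n is non-abelian for n ≥ 3; Z(S_8) is trivial

Z(S_8) = {e}


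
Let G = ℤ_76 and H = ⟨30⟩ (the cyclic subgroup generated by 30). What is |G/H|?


|⟨30⟩| = n / gcd(30, 76) = 76 / 2 = 38
H is normal (ℤ_76 is abelian).
|G/H| = |G| / |H| = 76 / 38 = 2

|G/H| = 2


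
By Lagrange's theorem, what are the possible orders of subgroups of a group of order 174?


Lagrange's theorem: |H| divides |G|
|G| = 174
Divisors of 174: 1, 2, 3, 6, 29, 58, 87, 174

Possible subgroup orders: {1, 2, 3, 6, 29, 58, 87, 174}


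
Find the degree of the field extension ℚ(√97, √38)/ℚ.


[ℚ(√97,√38):ℚ] = [ℚ(√97,√38):ℚ(√97)]·[ℚ(√97):ℚ] = 2·2 = 4

[ℚ(√97, √38)/ℚ] = 4


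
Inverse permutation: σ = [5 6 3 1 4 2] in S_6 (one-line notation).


To find σ⁻¹, swap domain and range:
σ(1) = 5 → σ⁻¹(5) = 1
σ(2) = 6 → σ⁻¹(6) = 2
σ(3) = 3 → σ⁻¹(3) = 3
σ(4) = 1 → σ⁻¹(1) = 4
σ(5) = 4 → σ⁻¹(4) = 5
σ(6) = 2 → σ⁻¹(2) = 6

σ⁻¹ = [4 6 3 5 1 2]


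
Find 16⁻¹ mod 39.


Use the extended Euclidean algorithm to write 1 = 16·s + 39·t; then s mod 39 is the inverse.
Euclidean algorithm:
  16 = 0·39 + 16
  39 = 2·16 + 7
  16 = 2·7 + 2
  7 = 3·2 + 1
  2 = 2·1 + 0
gcd(16,39) = 1
Back-substitution gives: 16·(-17) + 39·(7) = 1
So 16⁻¹ ≡ -17 ≡ 22 (mod 39)
Check: 16 × 22 = 352 ≡ 1 (mod 39) ✓

16⁻¹ ≡ 22 (mod 39)


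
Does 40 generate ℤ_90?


g generates ℤ_n iff gcd(g, n) = 1
gcd(40, 90) = 10
Since gcd = 10 ≠ 1, ⟨40⟩ has order 9 < 90, so 40 is not a generator.

No, 40 does not generate ℤ_90


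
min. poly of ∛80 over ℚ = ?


∛80 satisfies x³ - 80 = 0, irreducible over ℚ (no rational root; 80 is not a perfect cube)

Minimal polynomial: x³ - 80


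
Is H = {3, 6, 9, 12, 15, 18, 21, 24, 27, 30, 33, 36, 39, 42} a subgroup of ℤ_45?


Subgroup test for H = {3, 6, 9, 12, 15, 18, 21, 24, 27, 30, 33, 36, 39, 42} in (ℤ_45, +):
(1) 0 ∈ H? No
(2) Closure: for all a,b ∈ H, (a+b) mod 45 ∈ H? No  [counterexample: 3 + 42 = 0 ∉ H]
(3) Inverses: for all a ∈ H, -a mod 45 ∈ H? Yes

No, H is not a subgroup of ℤ_45


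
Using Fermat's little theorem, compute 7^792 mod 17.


Fermat's little theorem: if p is prime and gcd(a,p)=1, then a^(p-1) ≡ 1 (mod p)
p = 17 is prime, gcd(7,17) = 1
Reduce exponent: 792 mod 16 = 8
So 7^792 ≡ 7^8 (mod 17)
7^8 mod 17 = 16

7^792 ≡ 16 (mod 17)


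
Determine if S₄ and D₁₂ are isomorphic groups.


Comparing S₄ and D₁₂:
S₄ has trivial center; D₁₂ has center {e, r⁶}

No, S₄ ≇ D₁₂


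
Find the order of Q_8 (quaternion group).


Q_8 = {±1, ±i, ±j, ±k}
|Q_8| = 8

|Q_8 (quaternion group)| = 8


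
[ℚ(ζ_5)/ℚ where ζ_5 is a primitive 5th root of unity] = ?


[ℚ(ζ_n):ℚ] = deg Φ_n(x) = φ(n). Here φ(5) = 4

[ℚ(ζ_5)/ℚ where ζ_5 is a primitive 5th root of unity] = 4


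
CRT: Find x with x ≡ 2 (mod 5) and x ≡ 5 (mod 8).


m₁ = 5, m₂ = 8, gcd = 1, so CRT applies. M = m₁·m₂ = 40
Let M₁ = M/m₁ = 8, M₂ = M/m₂ = 5
Find y₁ ≡ M₁⁻¹ (mod m₁): 8⁻¹ ≡ 2 (mod 5)
Find y₂ ≡ M₂⁻¹ (mod m₂): 5⁻¹ ≡ 5 (mod 8)
x = a₁·M₁·y₁ + a₂·M₂·y₂ = 2·8·2 + 5·5·5 = 157
Reduce mod 40: x ≡ 37
Check: 37 mod 5 = 2 ✓, 37 mod 8 = 5 ✓

x ≡ 37 (mod 40)


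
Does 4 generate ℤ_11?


g generates ℤ_n iff gcd(g, n) = 1
gcd(4, 11) = 1
Since gcd = 1, 4 is a generator.

Yes, 4 generates ℤ_11


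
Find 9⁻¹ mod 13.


Use the extended Euclidean algorithm to write 1 = 9·s + 13·t; then s mod 13 is the inverse.
Euclidean algorithm:
  9 = 0·13 + 9
  13 = 1·9 + 4
  9 = 2·4 + 1
  4 = 4·1 + 0
gcd(9,13) = 1
Back-substitution gives: 9·(3) + 13·(-2) = 1
So 9⁻¹ ≡ 3 ≡ 3 (mod 13)
Check: 9 × 3 = 27 ≡ 1 (mod 13) ✓

9⁻¹ ≡ 3 (mod 13)


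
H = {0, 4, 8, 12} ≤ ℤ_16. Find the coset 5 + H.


5 + H = {5 + h (mod 16) : h ∈ H}
5+0=5, 5+4=9, 5+8=13, 5+12=1
5 + H = {1, 5, 9, 13} = 1 + H

5 + H = {1, 5, 9, 13}


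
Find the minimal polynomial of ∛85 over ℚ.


∛85 satisfies x³ - 85 = 0, irreducible over ℚ (no rational root; 85 is not a perfect cube)

Minimal polynomial: x³ - 85


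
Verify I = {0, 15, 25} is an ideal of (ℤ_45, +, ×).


Check ideal conditions for I = {0, 15, 25} in ℤ_45:
(1) I is an additive subgroup? No
(2) For r ∈ ℤ_45 and a ∈ I: r·a ∈ I? No  [counterexample: r=2, a=15, r·a mod 45 = 30 ∉ I]

No, I is not an ideal of ℤ_45


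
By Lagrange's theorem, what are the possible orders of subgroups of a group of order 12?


Lagrange's theorem: |H| divides |G|
|G| = 12
Divisors of 12: 1, 2, 3, 4, 6, 12

Possible subgroup orders: {1, 2, 3, 4, 6, 12}


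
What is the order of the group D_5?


|D_n| = 2n (n rotations and n reflections)
|D_5| = 2×5 = 10

|D_5| = 10


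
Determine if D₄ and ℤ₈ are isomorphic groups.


Comparing D₄ and ℤ₈:
D₄ is non-abelian, ℤ₈ is abelian

No, D₄ ≇ ℤ₈


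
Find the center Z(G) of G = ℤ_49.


Z(G) = {g ∈ G | gx = xg for all x ∈ G}
ℤ_49 is abelian, so Z(G) = G

Z(ℤ_49) = ℤ_49


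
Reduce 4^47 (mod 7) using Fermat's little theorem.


Fermat's little theorem: if p is prime and gcd(a,p)=1, then a^(p-1) ≡ 1 (mod p)
p = 7 is prime, gcd(4,7) = 1
Reduce exponent: 47 mod 6 = 5
So 4^47 ≡ 4^5 (mod 7)
4^5 mod 7 = 2

4^47 ≡ 2 (mod 7)


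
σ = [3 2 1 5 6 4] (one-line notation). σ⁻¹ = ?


To find σ⁻¹, swap domain and range:
σ(1) = 3 → σ⁻¹(3) = 1
σ(2) = 2 → σ⁻¹(2) = 2
σ(3) = 1 → σ⁻¹(1) = 3
σ(4) = 5 → σ⁻¹(5) = 4
σ(5) = 6 → σ⁻¹(6) = 5
σ(6) = 4 → σ⁻¹(4) = 6

σ⁻¹ = [3 2 1 6 4 5]


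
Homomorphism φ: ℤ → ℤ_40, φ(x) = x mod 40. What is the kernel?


Kernel = preimage of identity
ker(φ) = {x ∈ ℤ : x ≡ 0 (mod 40)} = 40ℤ = {0, ±40, ±80, ...}

ker(φ) = 40ℤ


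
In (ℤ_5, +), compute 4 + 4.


Operation: addition mod 5
4 + 4 = (a + b) mod 5 with a = 4, b = 4

4 + 4 = 3


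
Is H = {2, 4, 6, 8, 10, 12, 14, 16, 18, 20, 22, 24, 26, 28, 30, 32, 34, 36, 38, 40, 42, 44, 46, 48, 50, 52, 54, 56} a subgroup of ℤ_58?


Subgroup test for H = {2, 4, 6, 8, 10, 12, 14, 16, 18, 20, 22, 24, 26, 28, 30, 32, 34, 36, 38, 40, 42, 44, 46, 48, 50, 52, 54, 56} in (ℤ_58, +):
(1) 0 ∈ H? No
(2) Closure: for all a,b ∈ H, (a+b) mod 58 ∈ H? No  [counterexample: 2 + 56 = 0 ∉ H]
(3) Inverses: for all a ∈ H, -a mod 58 ∈ H? Yes

No, H is not a subgroup of ℤ_58


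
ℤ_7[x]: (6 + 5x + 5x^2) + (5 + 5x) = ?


Add coefficients mod 7:
x^0: 6 + 5 = 4 (mod 7)
x^1: 5 + 5 = 3 (mod 7)
x^2: 5 + 0 = 5 (mod 7)
Result: 4 + 3x + 5x^2

f + g = 4 + 3x + 5x^2


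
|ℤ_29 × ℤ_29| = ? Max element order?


|ℤ_29 × ℤ_29| = 29 × 29 = 841
Max element order = lcm(29,29) = 29
Cyclic? No (gcd=29)

|ℤ_29×ℤ_29| = 841, max element order = 29


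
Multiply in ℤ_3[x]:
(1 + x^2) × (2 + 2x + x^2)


Expand and collect like terms; reduce coefficients mod 3:
x^0: 1·2 = 2 ≡ 2 (mod 3)
x^1: 1·2 + 0·2 = 2 ≡ 2 (mod 3)
x^2: 1·1 + 0·2 + 1·2 = 3 ≡ 0 (mod 3)
x^3: 0·1 + 1·2 = 2 ≡ 2 (mod 3)
x^4: 1·1 = 1 ≡ 1 (mod 3)
Result: 2 + 2x + 2x^3 + x^4

f · g = 2 + 2x + 2x^3 + x^4


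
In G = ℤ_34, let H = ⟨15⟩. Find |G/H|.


|⟨15⟩| = n / gcd(15, 34) = 34 / 1 = 34
H is normal (ℤ_34 is abelian).
|G/H| = |G| / |H| = 34 / 34 = 1

|G/H| = 1


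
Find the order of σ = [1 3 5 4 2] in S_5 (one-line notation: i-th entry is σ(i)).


Cycle decomposition: (2 3 5)
Cycle lengths: 3
Order = lcm(3) = 3

ord(σ) = 3


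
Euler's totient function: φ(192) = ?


Factor n: 192 = 2^6 × 3
φ(n) = n · ∏(1 - 1/p) over distinct primes p | n
φ(192) = 192 · (1 - 1/2) · (1 - 1/3) = 64

φ(192) = 64


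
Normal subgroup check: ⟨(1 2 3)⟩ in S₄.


H = ⟨(1 2 3)⟩ in S₄
(1 4)(1 2 3)(1 4)⁻¹ = (4 2 3) ∉ ⟨(1 2 3)⟩

No, not a normal subgroup


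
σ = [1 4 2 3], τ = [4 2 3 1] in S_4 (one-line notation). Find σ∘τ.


σ∘τ: apply τ first, then σ
1 →τ 4 →σ 3
2 →τ 2 →σ 4
3 →τ 3 →σ 2
4 →τ 1 →σ 1

σ∘τ = [3 4 2 1]


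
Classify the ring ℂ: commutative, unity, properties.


ℂ is a field: commutative, has unity, every nonzero element is a unit (hence an integral domain)
Commutative: Yes
Integral domain: Yes
Has unity: Yes

ℂ: Commutative=Yes, Unity=Yes


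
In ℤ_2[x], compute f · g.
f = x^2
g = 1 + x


Expand and collect like terms; reduce coefficients mod 2:
x^0: 0·1 = 0 ≡ 0 (mod 2)
x^1: 0·1 + 0·1 = 0 ≡ 0 (mod 2)
x^2: 0·1 + 1·1 = 1 ≡ 1 (mod 2)
x^3: 1·1 = 1 ≡ 1 (mod 2)
Result: x^2 + x^3

f · g = x^2 + x^3


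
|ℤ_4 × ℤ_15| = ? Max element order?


|ℤ_4 × ℤ_15| = 4 × 15 = 60
Max element order = lcm(4,15) = 60
Cyclic? Yes (gcd=1)

|ℤ_4×ℤ_15| = 60, max element order = 60


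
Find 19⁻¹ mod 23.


Use the extended Euclidean algorithm to write 1 = 19·s + 23·t; then s mod 23 is the inverse.
Euclidean algorithm:
  19 = 0·23 + 19
  23 = 1·19 + 4
  19 = 4·4 + 3
  4 = 1·3 + 1
  3 = 3·1 + 0
gcd(19,23) = 1
Back-substitution gives: 19·(-6) + 23·(5) = 1
So 19⁻¹ ≡ -6 ≡ 17 (mod 23)
Check: 19 × 17 = 323 ≡ 1 (mod 23) ✓

19⁻¹ ≡ 17 (mod 23)


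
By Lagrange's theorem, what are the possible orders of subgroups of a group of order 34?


Lagrange's theorem: |H| divides |G|
|G| = 34
Divisors of 34: 1, 2, 17, 34

Possible subgroup orders: {1, 2, 17, 34}


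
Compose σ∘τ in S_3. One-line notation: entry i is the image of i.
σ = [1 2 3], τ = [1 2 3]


σ∘τ: apply τ first, then σ
1 →τ 1 →σ 1
2 →τ 2 →σ 2
3 →τ 3 →σ 3

σ∘τ = [1 2 3]


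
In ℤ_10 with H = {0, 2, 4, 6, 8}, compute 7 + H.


7 + H = {7 + h (mod 10) : h ∈ H}
7+0=7, 7+2=9, 7+4=1, 7+6=3, 7+8=5
7 + H = {1, 3, 5, 7, 9} = 1 + H

7 + H = {1, 3, 5, 7, 9}


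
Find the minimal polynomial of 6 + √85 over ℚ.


Let α = 6 + √85. Then α - 6 = √85, so (α - 6)² = 85, giving α² - 12α - 49 = 0. Degree 2 and α ∉ ℚ, so this is the minimal polynomial.

Minimal polynomial: x² - 12x - 49


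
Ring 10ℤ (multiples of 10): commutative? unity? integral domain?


10ℤ is a commutative ring under +,× but has no multiplicative identity (1 ∉ 10ℤ); it has no zero divisors, but without unity it is not an integral domain
Commutative: Yes
Integral domain: No
Has unity: No

10ℤ (multiples of 10): Commutative=Yes, Unity=No


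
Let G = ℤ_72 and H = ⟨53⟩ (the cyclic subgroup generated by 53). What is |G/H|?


|⟨53⟩| = n / gcd(53, 72) = 72 / 1 = 72
H is normal (ℤ_72 is abelian).
|G/H| = |G| / |H| = 72 / 72 = 1

|G/H| = 1


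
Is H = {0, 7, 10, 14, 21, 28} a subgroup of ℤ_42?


Subgroup test for H = {0, 7, 10, 14, 21, 28} in (ℤ_42, +):
(1) 0 ∈ H? Yes
(2) Closure: for all a,b ∈ H, (a+b) mod 42 ∈ H? No  [counterexample: 7 + 10 = 17 ∉ H]
(3) Inverses: for all a ∈ H, -a mod 42 ∈ H? No

No, H is not a subgroup of ℤ_42


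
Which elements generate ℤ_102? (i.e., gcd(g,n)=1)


g generates ℤ_n iff gcd(g,n) = 1
Prime factors of 102: 2, 3, 17
Generators are g ∈ {1,...,101} not divisible by any of these primes.
Generators: {1, 5, 7, 11, 13, 19, 23, 25, 29, 31, 35, 37, 41, 43, 47, 49, 53, 55, 59, 61, 65, 67, 71, 73, 77, 79, 83, 89, 91, 95, 97, 101}
Number of generators = φ(102) = 32

Generators of ℤ_102 = {1, 5, 7, 11, 13, 19, 23, 25, 29, 31, 35, 37, 41, 43, 47, 49, 53, 55, 59, 61, 65, 67, 71, 73, 77, 79, 83, 89, 91, 95, 97, 101}


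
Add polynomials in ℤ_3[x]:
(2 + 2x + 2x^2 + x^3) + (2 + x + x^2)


Add coefficients mod 3:
x^0: 2 + 2 = 1 (mod 3)
x^1: 2 + 1 = 0 (mod 3)
x^2: 2 + 1 = 0 (mod 3)
x^3: 1 + 0 = 1 (mod 3)
Result: 1 + x^3

f + g = 1 + x^3


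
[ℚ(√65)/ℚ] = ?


√65 has minimal polynomial x² - 65 (irreducible over ℚ since 65 is squarefree)

[ℚ(√65)/ℚ] = 2


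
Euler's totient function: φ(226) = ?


Factor n: 226 = 2 × 113
φ(n) = n · ∏(1 - 1/p) over distinct primes p | n
φ(226) = 226 · (1 - 1/2) · (1 - 1/113) = 112

φ(226) = 112


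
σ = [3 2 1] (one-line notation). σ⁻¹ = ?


To find σ⁻¹, swap domain and range:
σ(1) = 3 → σ⁻¹(3) = 1
σ(2) = 2 → σ⁻¹(2) = 2
σ(3) = 1 → σ⁻¹(1) = 3

σ⁻¹ = [3 2 1]


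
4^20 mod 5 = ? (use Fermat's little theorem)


Fermat's little theorem: if p is prime and gcd(a,p)=1, then a^(p-1) ≡ 1 (mod p)
p = 5 is prime, gcd(4,5) = 1
Reduce exponent: 20 mod 4 = 0
So 4^20 ≡ 4^0 (mod 5)
4^0 = 1

4^20 ≡ 1 (mod 5)


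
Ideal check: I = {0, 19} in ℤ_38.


Check ideal conditions for I = {0, 19} in ℤ_38:
(1) I is an additive subgroup? Yes
(2) For r ∈ ℤ_38 and a ∈ I: r·a ∈ I? Yes

Yes, I is an ideal of ℤ_38


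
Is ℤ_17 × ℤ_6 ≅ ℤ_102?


Comparing ℤ_17 × ℤ_6 and ℤ_102:
gcd(17,6) = 1, so ℤ_17 × ℤ_6 ≅ ℤ_102 (CRT)

Yes, ℤ_17 × ℤ_6 ≅ ℤ_102


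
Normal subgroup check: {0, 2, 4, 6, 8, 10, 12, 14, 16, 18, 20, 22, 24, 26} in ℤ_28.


H = {0, 2, 4, 6, 8, 10, 12, 14, 16, 18, 20, 22, 24, 26} in ℤ_28
ℤ_28 is abelian; every subgroup of an abelian group is normal

Yes, normal subgroup


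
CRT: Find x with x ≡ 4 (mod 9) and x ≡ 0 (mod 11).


m₁ = 9, m₂ = 11, gcd = 1, so CRT applies. M = m₁·m₂ = 99
Let M₁ = M/m₁ = 11, M₂ = M/m₂ = 9
Find y₁ ≡ M₁⁻¹ (mod m₁): 11⁻¹ ≡ 5 (mod 9)
Find y₂ ≡ M₂⁻¹ (mod m₂): 9⁻¹ ≡ 5 (mod 11)
x = a₁·M₁·y₁ + a₂·M₂·y₂ = 4·11·5 + 0·9·5 = 220
Reduce mod 99: x ≡ 22
Check: 22 mod 9 = 4 ✓, 22 mod 11 = 0 ✓

x ≡ 22 (mod 99)


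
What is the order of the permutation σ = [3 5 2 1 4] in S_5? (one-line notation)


Cycle decomposition: (1 3 2 5 4)
Cycle lengths: 5
Order = lcm(5) = 5

ord(σ) = 5


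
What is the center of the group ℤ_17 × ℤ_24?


Z(G) = {g ∈ G | gx = xg for all x ∈ G}
Direct product of abelian groups is abelian, so Z(G) = G

Z(ℤ_17 × ℤ_24) = ℤ_17 × ℤ_24


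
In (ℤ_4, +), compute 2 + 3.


Operation: addition mod 4
2 + 3 = (a + b) mod 4 with a = 2, b = 3

2 + 3 = 1


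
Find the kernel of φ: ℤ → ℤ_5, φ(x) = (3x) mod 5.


Kernel = preimage of identity
ker(φ) = {x ∈ ℤ : 3x ≡ 0 (mod 5)}. gcd(3,5) = 1, so 3x ≡ 0 (mod 5) ⟺ x ≡ 0 (mod 5/1 = 5). Hence ker(φ) = 5ℤ

ker(φ) = 5ℤ


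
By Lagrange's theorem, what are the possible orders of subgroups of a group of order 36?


Lagrange's theorem: |H| divides |G|
|G| = 36
Divisors of 36: 1, 2, 3, 4, 6, 9, 12, 18, 36

Possible subgroup orders: {1, 2, 3, 4, 6, 9, 12, 18, 36}


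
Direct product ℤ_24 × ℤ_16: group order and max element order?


|ℤ_24 × ℤ_16| = 24 × 16 = 384
Max element order = lcm(24,16) = 48
Cyclic? No (gcd=8)

|ℤ_24×ℤ_16| = 384, max element order = 48


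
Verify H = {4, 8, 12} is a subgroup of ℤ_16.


Subgroup test for H = {4, 8, 12} in (ℤ_16, +):
(1) 0 ∈ H? No
(2) Closure: for all a,b ∈ H, (a+b) mod 16 ∈ H? No  [counterexample: 4 + 12 = 0 ∉ H]
(3) Inverses: for all a ∈ H, -a mod 16 ∈ H? Yes

No, H is not a subgroup of ℤ_16


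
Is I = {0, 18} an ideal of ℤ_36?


Check ideal conditions for I = {0, 18} in ℤ_36:
(1) I is an additive subgroup? Yes
(2) For r ∈ ℤ_36 and a ∈ I: r·a ∈ I? Yes

Yes, I is an ideal of ℤ_36


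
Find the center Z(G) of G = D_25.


Z(G) = {g ∈ G | gx = xg for all x ∈ G}
For odd n, Z(D_n) = {e}: no nontrivial rotation commutes with all reflections

Z(D_25) = {e}


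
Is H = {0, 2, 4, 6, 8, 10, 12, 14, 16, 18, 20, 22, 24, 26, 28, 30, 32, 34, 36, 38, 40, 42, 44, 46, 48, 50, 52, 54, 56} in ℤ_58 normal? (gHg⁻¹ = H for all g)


H = {0, 2, 4, 6, 8, 10, 12, 14, 16, 18, 20, 22, 24, 26, 28, 30, 32, 34, 36, 38, 40, 42, 44, 46, 48, 50, 52, 54, 56} in ℤ_58
ℤ_58 is abelian; every subgroup of an abelian group is normal

Yes, normal subgroup


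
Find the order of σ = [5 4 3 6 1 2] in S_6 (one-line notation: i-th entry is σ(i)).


Cycle decomposition: (1 5) (2 4 6)
Cycle lengths: 2, 3
Order = lcm(2, 3) = 6

ord(σ) = 6


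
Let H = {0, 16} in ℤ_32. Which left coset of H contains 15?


15 + H = {15 + h (mod 32) : h ∈ H}
15+0=15, 15+16=31

15 + H = {15, 31}


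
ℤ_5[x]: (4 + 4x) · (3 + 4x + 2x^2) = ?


Expand and collect like terms; reduce coefficients mod 5:
x^0: 4·3 = 12 ≡ 2 (mod 5)
x^1: 4·4 + 4·3 = 28 ≡ 3 (mod 5)
x^2: 4·2 + 4·4 = 24 ≡ 4 (mod 5)
x^3: 4·2 = 8 ≡ 3 (mod 5)
Result: 2 + 3x + 4x^2 + 3x^3

f · g = 2 + 3x + 4x^2 + 3x^3


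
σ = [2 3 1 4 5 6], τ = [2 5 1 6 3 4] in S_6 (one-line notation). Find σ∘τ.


σ∘τ: apply τ first, then σ
1 →τ 2 →σ 3
2 →τ 5 →σ 5
3 →τ 1 →σ 2
4 →τ 6 →σ 6
5 →τ 3 →σ 1
6 →τ 4 →σ 4

σ∘τ = [3 5 2 6 1 4]


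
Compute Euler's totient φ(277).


Factor n: 277 = 277
φ(n) = n · ∏(1 - 1/p) over distinct primes p | n
φ(277) = 277 · (1 - 1/277) = 276

φ(277) = 276


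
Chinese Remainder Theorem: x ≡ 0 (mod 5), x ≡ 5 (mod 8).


m₁ = 5, m₂ = 8, gcd = 1, so CRT applies. M = m₁·m₂ = 40
Let M₁ = M/m₁ = 8, M₂ = M/m₂ = 5
Find y₁ ≡ M₁⁻¹ (mod m₁): 8⁻¹ ≡ 2 (mod 5)
Find y₂ ≡ M₂⁻¹ (mod m₂): 5⁻¹ ≡ 5 (mod 8)
x = a₁·M₁·y₁ + a₂·M₂·y₂ = 0·8·2 + 5·5·5 = 125
Reduce mod 40: x ≡ 5
Check: 5 mod 5 = 0 ✓, 5 mod 8 = 5 ✓

x ≡ 5 (mod 40)


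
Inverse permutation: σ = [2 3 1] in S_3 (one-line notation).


To find σ⁻¹, swap domain and range:
σ(1) = 2 → σ⁻¹(2) = 1
σ(2) = 3 → σ⁻¹(3) = 2
σ(3) = 1 → σ⁻¹(1) = 3

σ⁻¹ = [3 1 2]


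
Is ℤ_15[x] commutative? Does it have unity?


ℤ_15 has zero divisors (3·5 ≡ 0), and these lift to constant zero divisors in ℤ_15[x]; so not an integral domain
Commutative: Yes
Integral domain: No
Has unity: Yes

ℤ_15[x]: Commutative=Yes, Unity=Yes


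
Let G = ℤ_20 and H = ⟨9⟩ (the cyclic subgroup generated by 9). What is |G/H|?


|⟨9⟩| = n / gcd(9, 20) = 20 / 1 = 20
H is normal (ℤ_20 is abelian).
|G/H| = |G| / |H| = 20 / 20 = 1

|G/H| = 1


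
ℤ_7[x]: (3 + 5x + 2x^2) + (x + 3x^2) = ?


Add coefficients mod 7:
x^0: 3 + 0 = 3 (mod 7)
x^1: 5 + 1 = 6 (mod 7)
x^2: 2 + 3 = 5 (mod 7)
Result: 3 + 6x + 5x^2

f + g = 3 + 6x + 5x^2


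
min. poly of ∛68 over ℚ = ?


∛68 satisfies x³ - 68 = 0, irreducible over ℚ (no rational root; 68 is not a perfect cube)

Minimal polynomial: x³ - 68


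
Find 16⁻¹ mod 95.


Use the extended Euclidean algorithm to write 1 = 16·s + 95·t; then s mod 95 is the inverse.
Euclidean algorithm:
  16 = 0·95 + 16
  95 = 5·16 + 15
  16 = 1·15 + 1
  15 = 15·1 + 0
gcd(16,95) = 1
Back-substitution gives: 16·(6) + 95·(-1) = 1
So 16⁻¹ ≡ 6 ≡ 6 (mod 95)
Check: 16 × 6 = 96 ≡ 1 (mod 95) ✓

16⁻¹ ≡ 6 (mod 95)


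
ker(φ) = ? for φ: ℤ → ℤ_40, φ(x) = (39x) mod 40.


Kernel = preimage of identity
ker(φ) = {x ∈ ℤ : 39x ≡ 0 (mod 40)}. gcd(39,40) = 1, so 39x ≡ 0 (mod 40) ⟺ x ≡ 0 (mod 40/1 = 40). Hence ker(φ) = 40ℤ

ker(φ) = 40ℤ


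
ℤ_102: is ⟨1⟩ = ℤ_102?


g generates ℤ_n iff gcd(g, n) = 1
gcd(1, 102) = 1
Since gcd = 1, 1 is a generator.

Yes, 1 generates ℤ_102


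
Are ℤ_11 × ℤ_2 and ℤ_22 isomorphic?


Comparing ℤ_11 × ℤ_2 and ℤ_22:
gcd(11,2) = 1, so ℤ_11 × ℤ_2 ≅ ℤ_22 (CRT)

Yes, ℤ_11 × ℤ_2 ≅ ℤ_22


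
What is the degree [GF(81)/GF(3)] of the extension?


GF(81) = GF(3^4), so the extension degree is 4

[GF(81)/GF(3)] = 4


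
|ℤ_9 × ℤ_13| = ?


|A × B| = |A| · |B|
|ℤ_9 × ℤ_13| = 9 × 13 = 117

|ℤ_9 × ℤ_13| = 117


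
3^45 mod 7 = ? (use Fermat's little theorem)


Fermat's little theorem: if p is prime and gcd(a,p)=1, then a^(p-1) ≡ 1 (mod p)
p = 7 is prime, gcd(3,7) = 1
Reduce exponent: 45 mod 6 = 3
So 3^45 ≡ 3^3 (mod 7)
3^3 mod 7 = 6

3^45 ≡ 6 (mod 7)


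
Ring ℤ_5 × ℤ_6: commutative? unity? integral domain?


Direct product ring; commutative with unity (1,1); but (1,0)·(0,1) = (0,0) gives zero divisors, so not an integral domain
Commutative: Yes
Integral domain: No
Has unity: Yes

ℤ_5 × ℤ_6: Commutative=Yes, Unity=Yes


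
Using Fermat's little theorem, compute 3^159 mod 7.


Fermat's little theorem: if p is prime and gcd(a,p)=1, then a^(p-1) ≡ 1 (mod p)
p = 7 is prime, gcd(3,7) = 1
Reduce exponent: 159 mod 6 = 3
So 3^159 ≡ 3^3 (mod 7)
3^3 mod 7 = 6

3^159 ≡ 6 (mod 7)


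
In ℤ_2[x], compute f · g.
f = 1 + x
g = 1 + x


Expand and collect like terms; reduce coefficients mod 2:
x^0: 1·1 = 1 ≡ 1 (mod 2)
x^1: 1·1 + 1·1 = 2 ≡ 0 (mod 2)
x^2: 1·1 = 1 ≡ 1 (mod 2)
Result: 1 + x^2

f · g = 1 + x^2


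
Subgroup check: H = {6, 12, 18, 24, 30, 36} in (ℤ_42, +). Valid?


Subgroup test for H = {6, 12, 18, 24, 30, 36} in (ℤ_42, +):
(1) 0 ∈ H? No
(2) Closure: for all a,b ∈ H, (a+b) mod 42 ∈ H? No  [counterexample: 6 + 36 = 0 ∉ H]
(3) Inverses: for all a ∈ H, -a mod 42 ∈ H? Yes

No, H is not a subgroup of ℤ_42


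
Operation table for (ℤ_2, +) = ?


Elements: {0, 1}
Operation: addition mod 2
Entry (a, b) = (a + b) mod 2

Cayley table:
  | 0 | 1
0 | 0 | 1
1 | 1 | 0


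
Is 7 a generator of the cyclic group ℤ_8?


g generates ℤ_n iff gcd(g, n) = 1
gcd(7, 8) = 1
Since gcd = 1, 7 is a generator.

Yes, 7 generates ℤ_8


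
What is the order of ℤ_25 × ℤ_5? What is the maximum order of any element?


|ℤ_25 × ℤ_5| = 25 × 5 = 125
Max element order = lcm(25,5) = 25
Cyclic? No (gcd=5)

|ℤ_25×ℤ_5| = 125, max element order = 25


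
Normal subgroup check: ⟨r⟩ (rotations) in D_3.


H = ⟨r⟩ (rotations) in D_3
The rotation subgroup ⟨r⟩ has index 2 in D_3, so it is normal

Yes, normal subgroup


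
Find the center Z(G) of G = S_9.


Z(G) = {g ∈ G | gx = xg for all x ∈ G}
S_n is non-abelian for n ≥ 3; Z(S_9) is trivial

Z(S_9) = {e}


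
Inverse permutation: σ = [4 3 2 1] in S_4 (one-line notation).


To find σ⁻¹, swap domain and range:
σ(1) = 4 → σ⁻¹(4) = 1
σ(2) = 3 → σ⁻¹(3) = 2
σ(3) = 2 → σ⁻¹(2) = 3
σ(4) = 1 → σ⁻¹(1) = 4

σ⁻¹ = [4 3 2 1]


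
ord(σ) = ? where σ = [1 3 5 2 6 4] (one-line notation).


Cycle decomposition: (2 3 5 6 4)
Cycle lengths: 5
Order = lcm(5) = 5

ord(σ) = 5


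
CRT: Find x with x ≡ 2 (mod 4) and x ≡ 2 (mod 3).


m₁ = 4, m₂ = 3, gcd = 1, so CRT applies. M = m₁·m₂ = 12
Let M₁ = M/m₁ = 3, M₂ = M/m₂ = 4
Find y₁ ≡ M₁⁻¹ (mod m₁): 3⁻¹ ≡ 3 (mod 4)
Find y₂ ≡ M₂⁻¹ (mod m₂): 4⁻¹ ≡ 1 (mod 3)
x = a₁·M₁·y₁ + a₂·M₂·y₂ = 2·3·3 + 2·4·1 = 26
Reduce mod 12: x ≡ 2
Check: 2 mod 4 = 2 ✓, 2 mod 3 = 2 ✓

x ≡ 2 (mod 12)


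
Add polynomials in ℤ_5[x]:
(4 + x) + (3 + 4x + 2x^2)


Add coefficients mod 5:
x^0: 4 + 3 = 2 (mod 5)
x^1: 1 + 4 = 0 (mod 5)
x^2: 0 + 2 = 2 (mod 5)
Result: 2 + 2x^2

f + g = 2 + 2x^2


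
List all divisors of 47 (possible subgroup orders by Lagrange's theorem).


Lagrange's theorem: |H| divides |G|
|G| = 47
Divisors of 47: 1, 47

Possible subgroup orders: {1, 47}


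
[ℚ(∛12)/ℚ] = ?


∛12 has minimal polynomial x³ - 12 (irreducible over ℚ since 12 is not a perfect cube)

[ℚ(∛12)/ℚ] = 3


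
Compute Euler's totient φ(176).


Factor n: 176 = 2^4 × 11
φ(n) = n · ∏(1 - 1/p) over distinct primes p | n
φ(176) = 176 · (1 - 1/2) · (1 - 1/11) = 80

φ(176) = 80


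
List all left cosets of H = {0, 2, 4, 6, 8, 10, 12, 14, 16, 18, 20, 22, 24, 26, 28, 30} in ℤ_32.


H = {0, 2, 4, 6, 8, 10, 12, 14, 16, 18, 20, 22, 24, 26, 28, 30}, |H| = 16
Number of cosets = |G|/|H| = 32/16 = 2
0 + H = {0, 2, 4, 6, 8, 10, 12, 14, 16, 18, 20, 22, 24, 26, 28, 30}
1 + H = {1, 3, 5, 7, 9, 11, 13, 15, 17, 19, 21, 23, 25, 27, 29, 31}

Cosets: 0+H={0,2,4,6,8,10,12,14,16,18,20,22,24,26,28,30}; 1+H={1,3,5,7,9,11,13,15,17,19,21,23,25,27,29,31}


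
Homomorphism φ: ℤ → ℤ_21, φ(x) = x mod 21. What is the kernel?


Kernel = preimage of identity
ker(φ) = {x ∈ ℤ : x ≡ 0 (mod 21)} = 21ℤ = {0, ±21, ±42, ...}

ker(φ) = 21ℤ


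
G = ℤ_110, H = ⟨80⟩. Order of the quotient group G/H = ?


|⟨80⟩| = n / gcd(80, 110) = 110 / 10 = 11
H is normal (ℤ_110 is abelian).
|G/H| = |G| / |H| = 110 / 11 = 10

|G/H| = 10


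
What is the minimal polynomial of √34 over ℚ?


√34 satisfies x² - 34 = 0, irreducible over ℚ since 34 is squarefree

Minimal polynomial: x² - 34


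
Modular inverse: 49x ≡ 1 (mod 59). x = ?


Use the extended Euclidean algorithm to write 1 = 49·s + 59·t; then s mod 59 is the inverse.
Euclidean algorithm:
  49 = 0·59 + 49
  59 = 1·49 + 10
  49 = 4·10 + 9
  10 = 1·9 + 1
  9 = 9·1 + 0
gcd(49,59) = 1
Back-substitution gives: 49·(-6) + 59·(5) = 1
So 49⁻¹ ≡ -6 ≡ 53 (mod 59)
Check: 49 × 53 = 2597 ≡ 1 (mod 59) ✓

49⁻¹ ≡ 53 (mod 59)
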